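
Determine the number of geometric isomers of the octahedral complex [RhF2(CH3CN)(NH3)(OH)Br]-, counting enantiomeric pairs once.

9

The six octahedral sites form three mutually perpendicular trans pairs.
Exhaustive case analysis gives 9 geometric isomers.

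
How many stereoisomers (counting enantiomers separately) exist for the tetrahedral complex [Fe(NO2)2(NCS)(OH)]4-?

1

Only one geometric arrangement is possible.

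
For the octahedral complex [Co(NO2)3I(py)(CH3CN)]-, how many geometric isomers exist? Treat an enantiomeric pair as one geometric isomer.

In an octahedral complex each vertex has one trans partner and four cis neighbours.
The distinct arrangements are (4 in all): NO2 mer (3 arrangements); NO2 fac (chiral).

4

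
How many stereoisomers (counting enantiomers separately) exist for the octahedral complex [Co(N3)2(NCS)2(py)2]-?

6

The six octahedral sites form three mutually perpendicular trans pairs.
There are 5 geometric isomers: N3 trans, NCS trans, py trans; N3 trans, NCS cis, py cis; N3 cis, NCS cis, py trans; N3 cis, NCS cis, py cis (chiral); N3 cis, NCS trans, py cis.
One of these lacks any improper symmetry element and so occurs as an enantiomeric pair, giving 5 + 1 = 6 stereoisomers in total.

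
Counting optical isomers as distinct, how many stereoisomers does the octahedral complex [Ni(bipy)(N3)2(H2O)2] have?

In an octahedral complex each vertex has one trans partner and four cis neighbours.
Each bipy is bidentate and must span two cis positions.
Systematic placement gives 3 geometric isomers: N3 cis, H2O trans; N3 cis, H2O cis (chiral); N3 trans, H2O cis.
One of these lacks any improper symmetry element and so occurs as an enantiomeric pair, giving 3 + 1 = 4 stereoisomers in total.

4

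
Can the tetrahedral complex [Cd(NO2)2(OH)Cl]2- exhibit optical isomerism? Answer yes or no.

Only one geometric arrangement is possible.

no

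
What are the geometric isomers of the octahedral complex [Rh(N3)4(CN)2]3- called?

cis and trans

In an octahedral complex each vertex has one trans partner and four cis neighbours.
Systematic placement gives 2 geometric isomers: CN trans; CN cis.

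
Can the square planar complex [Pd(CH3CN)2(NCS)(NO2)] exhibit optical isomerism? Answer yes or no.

no

In a square planar complex each vertex has one trans partner and two cis neighbours.
There are 2 geometric isomers: CH3CN cis; CH3CN trans.
Each arrangement has an internal mirror plane or centre of symmetry, so none is chiral.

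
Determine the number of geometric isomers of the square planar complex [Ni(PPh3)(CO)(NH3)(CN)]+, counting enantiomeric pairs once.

In a square planar complex each vertex has one trans partner and two cis neighbours.
Working through the distinct placements yields 3 geometric isomers: (CN/NH3 trans, CO/PPh3 trans); (CN/PPh3 trans, CO/NH3 trans); (CN/CO trans, NH3/PPh3 trans).

3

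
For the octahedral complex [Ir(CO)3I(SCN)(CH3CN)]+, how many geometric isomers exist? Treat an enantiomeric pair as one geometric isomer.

In an octahedral complex each vertex has one trans partner and four cis neighbours.
Working through the distinct placements yields 4 geometric isomers: CO mer (3 arrangements); CO fac (chiral).

4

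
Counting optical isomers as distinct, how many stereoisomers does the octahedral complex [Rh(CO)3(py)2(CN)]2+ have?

The distinct arrangements are (3 in all): CO mer, py trans; CO fac, py cis; CO mer, py cis.
Each arrangement has an internal mirror plane or centre of symmetry, so none is chiral.

3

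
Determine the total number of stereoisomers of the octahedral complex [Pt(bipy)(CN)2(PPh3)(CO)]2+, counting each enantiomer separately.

An octahedron has six vertices in three trans pairs; every non-trans pair is cis.
Each bipy is bidentate and must span two cis positions.
Working through the distinct placements yields 4 geometric isomers: CN trans; CN cis (3 arrangements, 2 chiral).
Of these, 2 lack any improper symmetry element and so occur as enantiomeric pairs, giving 4 + 2 = 6 stereoisomers in total.

6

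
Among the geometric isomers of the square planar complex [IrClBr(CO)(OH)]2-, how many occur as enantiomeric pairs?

0

A square has two trans pairs of vertices; adjacent vertices are cis.
The distinct arrangements are (3 in all): (Br/Cl trans, CO/OH trans); (Br/OH trans, CO/Cl trans); (Br/CO trans, Cl/OH trans).
Each arrangement has an internal mirror plane or centre of symmetry, so none is chiral.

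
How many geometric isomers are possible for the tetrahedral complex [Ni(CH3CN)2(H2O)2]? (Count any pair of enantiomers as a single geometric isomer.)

1

Only one geometric arrangement is possible.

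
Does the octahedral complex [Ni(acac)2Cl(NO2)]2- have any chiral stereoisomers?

yes

Each acac is bidentate and must span two cis positions.
The distinct arrangements are (2 in all): Cl and NO2 mutually trans; Cl and NO2 mutually cis (chiral).
One of these lacks any improper symmetry element and so occurs as an enantiomeric pair, giving 2 + 1 = 3 stereoisomers in total.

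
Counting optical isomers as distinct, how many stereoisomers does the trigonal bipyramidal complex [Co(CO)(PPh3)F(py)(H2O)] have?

20

A trigonal bipyramid has two axial and three equatorial sites, which are chemically inequivalent.
Exhaustive case analysis gives 10 geometric isomers.
Of these, 10 lack any improper symmetry element and so occur as enantiomeric pairs, giving 10 + 10 = 20 stereoisomers in total.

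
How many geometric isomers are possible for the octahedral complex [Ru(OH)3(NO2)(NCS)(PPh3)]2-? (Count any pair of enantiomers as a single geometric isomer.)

4

An octahedron has six vertices in three trans pairs; every non-trans pair is cis.
Systematic placement gives 4 geometric isomers: OH mer (3 arrangements); OH fac (chiral).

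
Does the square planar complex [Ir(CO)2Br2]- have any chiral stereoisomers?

A square has two trans pairs of vertices; adjacent vertices are cis.
There are 2 geometric isomers: CO cis; CO trans.
Each arrangement has an internal mirror plane or centre of symmetry, so none is chiral.

no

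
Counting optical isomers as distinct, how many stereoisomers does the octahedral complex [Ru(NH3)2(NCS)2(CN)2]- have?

In an octahedral complex each vertex has one trans partner and four cis neighbours.
The distinct arrangements are (5 in all): NH3 trans, NCS trans, CN trans; NH3 cis, NCS cis, CN trans; NH3 trans, NCS cis, CN cis; NH3 cis, NCS cis, CN cis (chiral); NH3 cis, NCS trans, CN cis.
One of these lacks any improper symmetry element and so occurs as an enantiomeric pair, giving 5 + 1 = 6 stereoisomers in total.

6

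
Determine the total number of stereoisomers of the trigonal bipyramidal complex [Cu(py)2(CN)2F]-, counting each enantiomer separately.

In a trigonal bipyramid the two axial positions differ from the three equatorial ones.
Exhaustive case analysis gives 5 geometric isomers.
One of these lacks any improper symmetry element and so occurs as an enantiomeric pair, giving 5 + 1 = 6 stereoisomers in total.

6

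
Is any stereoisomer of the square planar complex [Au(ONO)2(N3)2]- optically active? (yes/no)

Working through the distinct placements yields 2 geometric isomers: ONO cis; ONO trans.
Each arrangement has an internal mirror plane or centre of symmetry, so none is chiral.

no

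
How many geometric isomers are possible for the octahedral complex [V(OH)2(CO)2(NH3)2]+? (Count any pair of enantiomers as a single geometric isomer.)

5

The distinct arrangements are (5 in all): OH trans, CO trans, NH3 trans; OH cis, CO trans, NH3 cis; OH trans, CO cis, NH3 cis; OH cis, CO cis, NH3 cis (chiral); OH cis, CO cis, NH3 trans.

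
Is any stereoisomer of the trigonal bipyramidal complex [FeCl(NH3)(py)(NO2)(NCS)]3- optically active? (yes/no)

yes

In a trigonal bipyramid the two axial positions differ from the three equatorial ones.
Exhaustive case analysis gives 10 geometric isomers.
Of these, 10 lack any improper symmetry element and so occur as enantiomeric pairs, giving 10 + 10 = 20 stereoisomers in total.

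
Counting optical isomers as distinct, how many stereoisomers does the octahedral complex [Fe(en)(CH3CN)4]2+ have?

The six octahedral sites form three mutually perpendicular trans pairs.
Each en is bidentate and must span two cis positions.
Only one geometric arrangement is possible.

1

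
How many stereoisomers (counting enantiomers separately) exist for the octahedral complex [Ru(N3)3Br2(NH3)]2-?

An octahedron has six vertices in three trans pairs; every non-trans pair is cis.
Working through the distinct placements yields 3 geometric isomers: N3 mer, Br trans; N3 fac, Br cis; N3 mer, Br cis.
Each arrangement has an internal mirror plane or centre of symmetry, so none is chiral.

3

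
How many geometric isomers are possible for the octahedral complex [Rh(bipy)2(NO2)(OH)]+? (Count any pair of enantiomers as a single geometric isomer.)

An octahedron has six vertices in three trans pairs; every non-trans pair is cis.
Each bipy is bidentate and must span two cis positions.
Systematic placement gives 2 geometric isomers: NO2 and OH mutually trans; NO2 and OH mutually cis (chiral).

2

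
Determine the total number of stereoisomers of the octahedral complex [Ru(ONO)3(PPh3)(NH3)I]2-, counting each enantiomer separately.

Working through the distinct placements yields 4 geometric isomers: ONO mer (3 arrangements); ONO fac (chiral).
One of these lacks any improper symmetry element and so occurs as an enantiomeric pair, giving 4 + 1 = 5 stereoisomers in total.

5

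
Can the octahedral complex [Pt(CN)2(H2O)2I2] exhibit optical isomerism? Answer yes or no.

yes

The six octahedral sites form three mutually perpendicular trans pairs.
Working through the distinct placements yields 5 geometric isomers: CN trans, H2O trans, I trans; CN trans, H2O cis, I cis; CN cis, H2O cis, I trans; CN cis, H2O cis, I cis (chiral); CN cis, H2O trans, I cis.
One of these lacks any improper symmetry element and so occurs as an enantiomeric pair, giving 5 + 1 = 6 stereoisomers in total.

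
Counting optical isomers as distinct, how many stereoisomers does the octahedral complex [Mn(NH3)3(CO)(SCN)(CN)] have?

5

The six octahedral sites form three mutually perpendicular trans pairs.
The distinct arrangements are (4 in all): NH3 mer (3 arrangements); NH3 fac (chiral).
One of these lacks any improper symmetry element and so occurs as an enantiomeric pair, giving 4 + 1 = 5 stereoisomers in total.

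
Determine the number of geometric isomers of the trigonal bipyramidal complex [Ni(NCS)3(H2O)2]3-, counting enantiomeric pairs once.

A trigonal bipyramid has two axial and three equatorial sites, which are chemically inequivalent.
The distinct arrangements are (3 in all): H2O both axial; H2O one axial, one equatorial; H2O both equatorial.

3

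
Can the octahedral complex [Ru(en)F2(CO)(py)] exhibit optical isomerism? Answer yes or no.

The six octahedral sites form three mutually perpendicular trans pairs.
Each en is bidentate and must span two cis positions.
Systematic placement gives 4 geometric isomers: F cis (3 arrangements, 2 chiral); F trans.
Of these, 2 lack any improper symmetry element and so occur as enantiomeric pairs, giving 4 + 2 = 6 stereoisomers in total.

yes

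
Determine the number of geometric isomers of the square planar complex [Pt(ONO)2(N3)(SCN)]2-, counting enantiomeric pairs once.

A square has two trans pairs of vertices; adjacent vertices are cis.
There are 2 geometric isomers: ONO cis; ONO trans.

2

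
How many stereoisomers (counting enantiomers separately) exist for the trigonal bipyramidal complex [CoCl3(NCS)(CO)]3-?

4

Working through the distinct placements yields 4 geometric isomers: NCS equatorial, CO axial; NCS axial, CO axial; NCS equatorial, CO equatorial; NCS axial, CO equatorial.
Each arrangement has an internal mirror plane or centre of symmetry, so none is chiral.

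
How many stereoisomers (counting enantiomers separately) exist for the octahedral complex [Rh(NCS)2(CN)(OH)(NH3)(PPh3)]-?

The six octahedral sites form three mutually perpendicular trans pairs.
Systematic enumeration (placing each ligand type in turn and discarding arrangements equivalent by rotation or reflection) gives 9 geometric isomers.
Of these, 6 lack any improper symmetry element and so occur as enantiomeric pairs, giving 9 + 6 = 15 stereoisomers in total.

15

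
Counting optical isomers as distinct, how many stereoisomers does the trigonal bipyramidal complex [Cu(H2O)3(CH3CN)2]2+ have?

In a trigonal bipyramid the two axial positions differ from the three equatorial ones.
The distinct arrangements are (3 in all): CH3CN both axial; CH3CN one axial, one equatorial; CH3CN both equatorial.
Each arrangement has an internal mirror plane or centre of symmetry, so none is chiral.

3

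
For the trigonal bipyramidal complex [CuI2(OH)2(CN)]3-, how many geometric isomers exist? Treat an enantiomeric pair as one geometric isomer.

In a trigonal bipyramid the two axial positions differ from the three equatorial ones.
Placing the ligands in turn and identifying arrangements related by rotation or reflection leaves 5 distinct geometric isomers.

5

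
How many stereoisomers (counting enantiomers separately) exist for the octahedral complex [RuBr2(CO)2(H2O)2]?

6

Working through the distinct placements yields 5 geometric isomers: Br trans, CO trans, H2O trans; Br trans, CO cis, H2O cis; Br cis, CO cis, H2O trans; Br cis, CO cis, H2O cis (chiral); Br cis, CO trans, H2O cis.
One of these lacks any improper symmetry element and so occurs as an enantiomeric pair, giving 5 + 1 = 6 stereoisomers in total.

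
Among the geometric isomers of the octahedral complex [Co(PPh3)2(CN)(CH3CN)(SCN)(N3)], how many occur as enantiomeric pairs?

Systematic enumeration (placing each ligand type in turn and discarding arrangements equivalent by rotation or reflection) gives 9 geometric isomers.
Of these, 6 lack any improper symmetry element and so occur as enantiomeric pairs, giving 9 + 6 = 15 stereoisomers in total.

6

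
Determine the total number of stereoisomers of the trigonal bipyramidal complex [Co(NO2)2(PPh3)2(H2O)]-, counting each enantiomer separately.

Systematic enumeration (placing each ligand type in turn and discarding arrangements equivalent by rotation or reflection) gives 5 geometric isomers.
One of these lacks any improper symmetry element and so occurs as an enantiomeric pair, giving 5 + 1 = 6 stereoisomers in total.

6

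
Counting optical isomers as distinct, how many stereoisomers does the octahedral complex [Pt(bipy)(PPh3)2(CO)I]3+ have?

In an octahedral complex each vertex has one trans partner and four cis neighbours.
Each bipy is bidentate and must span two cis positions.
There are 4 geometric isomers: PPh3 cis (3 arrangements, 2 chiral); PPh3 trans.
Of these, 2 lack any improper symmetry element and so occur as enantiomeric pairs, giving 4 + 2 = 6 stereoisomers in total.

6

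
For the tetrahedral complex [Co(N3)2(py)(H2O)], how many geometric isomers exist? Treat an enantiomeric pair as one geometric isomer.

All four vertices of a tetrahedron are equivalent and mutually adjacent, so cis/trans isomerism cannot arise.
Only one geometric arrangement is possible.

1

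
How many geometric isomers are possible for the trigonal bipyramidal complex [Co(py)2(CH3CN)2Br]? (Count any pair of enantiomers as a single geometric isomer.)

In a trigonal bipyramid the two axial positions differ from the three equatorial ones.
Exhaustive case analysis gives 5 geometric isomers.

5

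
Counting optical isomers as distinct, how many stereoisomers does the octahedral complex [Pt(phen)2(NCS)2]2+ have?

3

In an octahedral complex each vertex has one trans partner and four cis neighbours.
Each phen is bidentate and must span two cis positions.
Working through the distinct placements yields 2 geometric isomers: NCS trans; NCS cis (chiral).
One of these lacks any improper symmetry element and so occurs as an enantiomeric pair, giving 2 + 1 = 3 stereoisomers in total.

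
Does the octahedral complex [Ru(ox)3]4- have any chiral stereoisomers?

yes

In an octahedral complex each vertex has one trans partner and four cis neighbours.
Each ox is bidentate and must span two cis positions.
Only one geometric arrangement is possible; it has no improper symmetry element, so it exists as a pair of enantiomers (2 stereoisomers).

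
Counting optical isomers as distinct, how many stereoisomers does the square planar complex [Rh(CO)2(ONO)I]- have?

2

A square has two trans pairs of vertices; adjacent vertices are cis.
Systematic placement gives 2 geometric isomers: CO cis; CO trans.
Each arrangement has an internal mirror plane or centre of symmetry, so none is chiral.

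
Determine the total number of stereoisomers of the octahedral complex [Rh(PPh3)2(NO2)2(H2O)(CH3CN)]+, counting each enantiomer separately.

In an octahedral complex each vertex has one trans partner and four cis neighbours.
Working through the distinct placements yields 6 geometric isomers: PPh3 trans, NO2 trans; PPh3 cis, NO2 cis (3 arrangements, 2 chiral); PPh3 trans, NO2 cis; PPh3 cis, NO2 trans.
Of these, 2 lack any improper symmetry element and so occur as enantiomeric pairs, giving 6 + 2 = 8 stereoisomers in total.

8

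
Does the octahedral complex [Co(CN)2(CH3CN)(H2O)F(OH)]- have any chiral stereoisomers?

yes

An octahedron has six vertices in three trans pairs; every non-trans pair is cis.
Exhaustive case analysis gives 9 geometric isomers.
Of these, 6 lack any improper symmetry element and so occur as enantiomeric pairs, giving 9 + 6 = 15 stereoisomers in total.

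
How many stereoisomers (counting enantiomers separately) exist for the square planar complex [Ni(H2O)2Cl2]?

In a square planar complex each vertex has one trans partner and two cis neighbours.
Working through the distinct placements yields 2 geometric isomers: H2O cis; H2O trans.
Each arrangement has an internal mirror plane or centre of symmetry, so none is chiral.

2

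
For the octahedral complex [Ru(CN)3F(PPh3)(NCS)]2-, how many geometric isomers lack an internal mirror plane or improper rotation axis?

1

An octahedron has six vertices in three trans pairs; every non-trans pair is cis.
Working through the distinct placements yields 4 geometric isomers: CN mer (3 arrangements); CN fac (chiral).
One of these lacks any improper symmetry element and so occurs as an enantiomeric pair, giving 4 + 1 = 5 stereoisomers in total.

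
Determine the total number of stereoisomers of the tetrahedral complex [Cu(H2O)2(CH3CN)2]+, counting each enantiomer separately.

In a tetrahedral complex all four positions are equivalent and every pair of ligands is adjacent — there is no cis/trans distinction.
Only one geometric arrangement is possible.

1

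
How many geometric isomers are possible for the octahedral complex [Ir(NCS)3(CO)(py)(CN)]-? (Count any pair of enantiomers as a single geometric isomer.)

An octahedron has six vertices in three trans pairs; every non-trans pair is cis.
The distinct arrangements are (4 in all): NCS mer (3 arrangements); NCS fac (chiral).

4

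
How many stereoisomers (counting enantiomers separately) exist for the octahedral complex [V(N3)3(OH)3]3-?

Systematic placement gives 2 geometric isomers: N3 mer; N3 fac.
Each arrangement has an internal mirror plane or centre of symmetry, so none is chiral.

2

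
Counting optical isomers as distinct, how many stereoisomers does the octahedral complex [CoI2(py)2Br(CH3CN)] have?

In an octahedral complex each vertex has one trans partner and four cis neighbours.
The distinct arrangements are (6 in all): I trans, py trans; I cis, py cis (3 arrangements, 2 chiral); I cis, py trans; I trans, py cis.
Of these, 2 lack any improper symmetry element and so occur as enantiomeric pairs, giving 6 + 2 = 8 stereoisomers in total.

8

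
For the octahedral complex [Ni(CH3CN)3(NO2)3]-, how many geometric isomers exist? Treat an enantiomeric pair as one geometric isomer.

An octahedron has six vertices in three trans pairs; every non-trans pair is cis.
The distinct arrangements are (2 in all): CH3CN mer; CH3CN fac.

2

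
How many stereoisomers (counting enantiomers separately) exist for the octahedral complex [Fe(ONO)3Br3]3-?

An octahedron has six vertices in three trans pairs; every non-trans pair is cis.
Working through the distinct placements yields 2 geometric isomers: ONO mer; ONO fac.
Each arrangement has an internal mirror plane or centre of symmetry, so none is chiral.

2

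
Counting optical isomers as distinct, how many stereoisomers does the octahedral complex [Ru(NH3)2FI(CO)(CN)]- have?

In an octahedral complex each vertex has one trans partner and four cis neighbours.
Systematic enumeration (placing each ligand type in turn and discarding arrangements equivalent by rotation or reflection) gives 9 geometric isomers.
Of these, 6 lack any improper symmetry element and so occur as enantiomeric pairs, giving 9 + 6 = 15 stereoisomers in total.

15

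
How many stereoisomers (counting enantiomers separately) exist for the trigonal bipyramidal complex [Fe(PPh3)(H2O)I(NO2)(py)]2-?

Placing the ligands in turn and identifying arrangements related by rotation or reflection leaves 10 distinct geometric isomers.
Of these, 10 lack any improper symmetry element and so occur as enantiomeric pairs, giving 10 + 10 = 20 stereoisomers in total.

20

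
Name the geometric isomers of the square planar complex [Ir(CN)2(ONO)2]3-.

cis and trans

A square has two trans pairs of vertices; adjacent vertices are cis.
The distinct arrangements are (2 in all): CN cis; CN trans.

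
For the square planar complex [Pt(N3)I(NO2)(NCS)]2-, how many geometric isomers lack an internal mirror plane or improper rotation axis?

0

In a square planar complex each vertex has one trans partner and two cis neighbours.
Working through the distinct placements yields 3 geometric isomers: (I/NCS trans, N3/NO2 trans); (I/NO2 trans, N3/NCS trans); (I/N3 trans, NCS/NO2 trans).
Each arrangement has an internal mirror plane or centre of symmetry, so none is chiral.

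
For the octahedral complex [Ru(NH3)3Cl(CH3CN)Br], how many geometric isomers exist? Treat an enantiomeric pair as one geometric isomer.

An octahedron has six vertices in three trans pairs; every non-trans pair is cis.
There are 4 geometric isomers: NH3 mer (3 arrangements); NH3 fac (chiral).

4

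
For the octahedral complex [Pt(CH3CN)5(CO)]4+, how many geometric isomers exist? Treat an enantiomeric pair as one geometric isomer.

1

An octahedron has six vertices in three trans pairs; every non-trans pair is cis.
Only one geometric arrangement is possible.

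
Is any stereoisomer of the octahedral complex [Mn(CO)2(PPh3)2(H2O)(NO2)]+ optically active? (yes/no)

yes

An octahedron has six vertices in three trans pairs; every non-trans pair is cis.
The distinct arrangements are (6 in all): CO trans, PPh3 trans; CO trans, PPh3 cis; CO cis, PPh3 trans; CO cis, PPh3 cis (3 arrangements, 2 chiral).
Of these, 2 lack any improper symmetry element and so occur as enantiomeric pairs, giving 6 + 2 = 8 stereoisomers in total.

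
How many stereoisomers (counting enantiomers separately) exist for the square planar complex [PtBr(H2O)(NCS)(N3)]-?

3

Working through the distinct placements yields 3 geometric isomers: (Br/N3 trans, H2O/NCS trans); (Br/NCS trans, H2O/N3 trans); (Br/H2O trans, N3/NCS trans).
Each arrangement has an internal mirror plane or centre of symmetry, so none is chiral.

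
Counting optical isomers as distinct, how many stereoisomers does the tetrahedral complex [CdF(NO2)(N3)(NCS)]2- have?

2

In a tetrahedral complex all four positions are equivalent and every pair of ligands is adjacent — there is no cis/trans distinction.
Only one geometric arrangement is possible; it has no improper symmetry element, so it exists as a pair of enantiomers (2 stereoisomers).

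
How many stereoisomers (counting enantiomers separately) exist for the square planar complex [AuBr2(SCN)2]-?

Working through the distinct placements yields 2 geometric isomers: Br cis; Br trans.
Each arrangement has an internal mirror plane or centre of symmetry, so none is chiral.

2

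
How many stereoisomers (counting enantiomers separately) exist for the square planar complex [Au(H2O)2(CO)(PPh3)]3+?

2

In a square planar complex each vertex has one trans partner and two cis neighbours.
The distinct arrangements are (2 in all): H2O cis; H2O trans.
Each arrangement has an internal mirror plane or centre of symmetry, so none is chiral.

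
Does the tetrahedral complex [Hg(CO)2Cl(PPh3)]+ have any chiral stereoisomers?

All four vertices of a tetrahedron are equivalent and mutually adjacent, so cis/trans isomerism cannot arise.
Only one geometric arrangement is possible.

no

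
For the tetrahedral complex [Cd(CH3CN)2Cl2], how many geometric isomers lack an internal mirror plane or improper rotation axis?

In a tetrahedral complex all four positions are equivalent and every pair of ligands is adjacent — there is no cis/trans distinction.
Only one geometric arrangement is possible.

0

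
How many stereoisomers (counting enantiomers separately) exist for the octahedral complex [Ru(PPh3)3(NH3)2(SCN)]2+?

There are 3 geometric isomers: PPh3 mer, NH3 trans; PPh3 fac, NH3 cis; PPh3 mer, NH3 cis.
Each arrangement has an internal mirror plane or centre of symmetry, so none is chiral.

3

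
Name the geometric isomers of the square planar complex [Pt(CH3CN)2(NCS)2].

A square has two trans pairs of vertices; adjacent vertices are cis.
Working through the distinct placements yields 2 geometric isomers: CH3CN cis; CH3CN trans.

cis and trans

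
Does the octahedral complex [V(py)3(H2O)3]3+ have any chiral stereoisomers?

The six octahedral sites form three mutually perpendicular trans pairs.
Working through the distinct placements yields 2 geometric isomers: py mer; py fac.
Each arrangement has an internal mirror plane or centre of symmetry, so none is chiral.

no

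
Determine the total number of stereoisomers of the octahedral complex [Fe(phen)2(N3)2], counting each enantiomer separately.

3

Each phen is bidentate and must span two cis positions.
There are 2 geometric isomers: N3 trans; N3 cis (chiral).
One of these lacks any improper symmetry element and so occurs as an enantiomeric pair, giving 2 + 1 = 3 stereoisomers in total.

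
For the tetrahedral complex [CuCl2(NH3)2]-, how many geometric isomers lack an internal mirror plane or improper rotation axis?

0

All four vertices of a tetrahedron are equivalent and mutually adjacent, so cis/trans isomerism cannot arise.
Only one geometric arrangement is possible.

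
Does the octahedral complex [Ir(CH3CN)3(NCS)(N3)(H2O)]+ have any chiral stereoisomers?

In an octahedral complex each vertex has one trans partner and four cis neighbours.
There are 4 geometric isomers: CH3CN mer (3 arrangements); CH3CN fac (chiral).
One of these lacks any improper symmetry element and so occurs as an enantiomeric pair, giving 4 + 1 = 5 stereoisomers in total.

yes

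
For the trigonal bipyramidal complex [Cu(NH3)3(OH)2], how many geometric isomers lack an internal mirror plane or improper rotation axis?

A trigonal bipyramid has two axial and three equatorial sites, which are chemically inequivalent.
The distinct arrangements are (3 in all): OH both equatorial; OH one axial, one equatorial; OH both axial.
Each arrangement has an internal mirror plane or centre of symmetry, so none is chiral.

0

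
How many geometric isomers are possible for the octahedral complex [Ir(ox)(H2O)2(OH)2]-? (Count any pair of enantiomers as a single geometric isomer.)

3

The six octahedral sites form three mutually perpendicular trans pairs.
Each ox is bidentate and must span two cis positions.
Working through the distinct placements yields 3 geometric isomers: H2O trans, OH cis; H2O cis, OH cis (chiral); H2O cis, OH trans.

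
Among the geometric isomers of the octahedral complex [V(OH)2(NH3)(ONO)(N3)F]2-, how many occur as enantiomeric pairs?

6

The six octahedral sites form three mutually perpendicular trans pairs.
Systematic enumeration (placing each ligand type in turn and discarding arrangements equivalent by rotation or reflection) gives 9 geometric isomers.
Of these, 6 lack any improper symmetry element and so occur as enantiomeric pairs, giving 9 + 6 = 15 stereoisomers in total.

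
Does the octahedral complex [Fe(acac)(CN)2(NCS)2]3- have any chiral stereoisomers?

yes

The six octahedral sites form three mutually perpendicular trans pairs.
Each acac is bidentate and must span two cis positions.
The distinct arrangements are (3 in all): CN trans, NCS cis; CN cis, NCS cis (chiral); CN cis, NCS trans.
One of these lacks any improper symmetry element and so occurs as an enantiomeric pair, giving 3 + 1 = 4 stereoisomers in total.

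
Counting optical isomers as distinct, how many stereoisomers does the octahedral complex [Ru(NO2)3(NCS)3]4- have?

The six octahedral sites form three mutually perpendicular trans pairs.
The distinct arrangements are (2 in all): NO2 mer; NO2 fac.
Each arrangement has an internal mirror plane or centre of symmetry, so none is chiral.

2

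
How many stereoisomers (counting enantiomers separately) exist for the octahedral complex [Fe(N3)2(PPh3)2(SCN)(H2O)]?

The distinct arrangements are (6 in all): N3 cis, PPh3 cis (3 arrangements, 2 chiral); N3 cis, PPh3 trans; N3 trans, PPh3 cis; N3 trans, PPh3 trans.
Of these, 2 lack any improper symmetry element and so occur as enantiomeric pairs, giving 6 + 2 = 8 stereoisomers in total.

8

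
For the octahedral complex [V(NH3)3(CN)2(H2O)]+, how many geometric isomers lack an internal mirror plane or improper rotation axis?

An octahedron has six vertices in three trans pairs; every non-trans pair is cis.
The distinct arrangements are (3 in all): NH3 mer, CN trans; NH3 mer, CN cis; NH3 fac, CN cis.
Each arrangement has an internal mirror plane or centre of symmetry, so none is chiral.

0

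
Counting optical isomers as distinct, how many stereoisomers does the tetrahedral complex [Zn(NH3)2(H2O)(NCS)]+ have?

1

In a tetrahedral complex all four positions are equivalent and every pair of ligands is adjacent — there is no cis/trans distinction.
Only one geometric arrangement is possible.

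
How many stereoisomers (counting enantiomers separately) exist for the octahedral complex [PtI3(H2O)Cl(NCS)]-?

The distinct arrangements are (4 in all): I mer (3 arrangements); I fac (chiral).
One of these lacks any improper symmetry element and so occurs as an enantiomeric pair, giving 4 + 1 = 5 stereoisomers in total.

5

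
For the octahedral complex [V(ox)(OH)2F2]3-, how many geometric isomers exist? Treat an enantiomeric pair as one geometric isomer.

3

The six octahedral sites form three mutually perpendicular trans pairs.
Each ox is bidentate and must span two cis positions.
There are 3 geometric isomers: OH cis, F trans; OH cis, F cis (chiral); OH trans, F cis.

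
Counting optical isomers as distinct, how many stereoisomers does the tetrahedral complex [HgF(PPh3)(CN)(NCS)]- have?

All four vertices of a tetrahedron are equivalent and mutually adjacent, so cis/trans isomerism cannot arise.
Only one geometric arrangement is possible; it has no improper symmetry element, so it exists as a pair of enantiomers (2 stereoisomers).

2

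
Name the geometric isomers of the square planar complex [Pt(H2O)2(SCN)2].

cis and trans

In a square planar complex each vertex has one trans partner and two cis neighbours.
The distinct arrangements are (2 in all): H2O cis; H2O trans.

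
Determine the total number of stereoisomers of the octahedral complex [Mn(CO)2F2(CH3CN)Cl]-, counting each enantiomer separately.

The six octahedral sites form three mutually perpendicular trans pairs.
Systematic placement gives 6 geometric isomers: CO cis, F trans; CO cis, F cis (3 arrangements, 2 chiral); CO trans, F trans; CO trans, F cis.
Of these, 2 lack any improper symmetry element and so occur as enantiomeric pairs, giving 6 + 2 = 8 stereoisomers in total.

8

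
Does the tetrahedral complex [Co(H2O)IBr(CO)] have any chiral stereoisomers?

All four vertices of a tetrahedron are equivalent and mutually adjacent, so cis/trans isomerism cannot arise.
Only one geometric arrangement is possible; it has no improper symmetry element, so it exists as a pair of enantiomers (2 stereoisomers).

yes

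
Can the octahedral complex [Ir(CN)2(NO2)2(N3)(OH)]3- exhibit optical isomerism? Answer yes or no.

yes

The six octahedral sites form three mutually perpendicular trans pairs.
Systematic placement gives 6 geometric isomers: CN trans, NO2 cis; CN trans, NO2 trans; CN cis, NO2 cis (3 arrangements, 2 chiral); CN cis, NO2 trans.
Of these, 2 lack any improper symmetry element and so occur as enantiomeric pairs, giving 6 + 2 = 8 stereoisomers in total.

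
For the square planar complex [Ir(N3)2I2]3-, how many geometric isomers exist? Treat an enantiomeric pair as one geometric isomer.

In a square planar complex each vertex has one trans partner and two cis neighbours.
Working through the distinct placements yields 2 geometric isomers: N3 cis; N3 trans.

2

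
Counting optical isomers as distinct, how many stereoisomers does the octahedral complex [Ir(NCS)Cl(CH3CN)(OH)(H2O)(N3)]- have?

30

An octahedron has six vertices in three trans pairs; every non-trans pair is cis.
Placing the ligands in turn and identifying arrangements related by rotation or reflection leaves 15 distinct geometric isomers.
Of these, 15 lack any improper symmetry element and so occur as enantiomeric pairs, giving 15 + 15 = 30 stereoisomers in total.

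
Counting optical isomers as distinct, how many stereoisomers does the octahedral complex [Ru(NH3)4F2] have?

In an octahedral complex each vertex has one trans partner and four cis neighbours.
There are 2 geometric isomers: F trans; F cis.
Each arrangement has an internal mirror plane or centre of symmetry, so none is chiral.

2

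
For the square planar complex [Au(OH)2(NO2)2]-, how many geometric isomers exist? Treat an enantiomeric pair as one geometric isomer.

In a square planar complex each vertex has one trans partner and two cis neighbours.
Working through the distinct placements yields 2 geometric isomers: OH cis; OH trans.

2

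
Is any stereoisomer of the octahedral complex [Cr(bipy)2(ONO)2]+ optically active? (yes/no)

yes

Each bipy is bidentate and must span two cis positions.
Working through the distinct placements yields 2 geometric isomers: ONO trans; ONO cis (chiral).
One of these lacks any improper symmetry element and so occurs as an enantiomeric pair, giving 2 + 1 = 3 stereoisomers in total.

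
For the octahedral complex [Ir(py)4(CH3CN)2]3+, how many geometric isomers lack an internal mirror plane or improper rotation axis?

0

An octahedron has six vertices in three trans pairs; every non-trans pair is cis.
Systematic placement gives 2 geometric isomers: CH3CN trans; CH3CN cis.
Each arrangement has an internal mirror plane or centre of symmetry, so none is chiral.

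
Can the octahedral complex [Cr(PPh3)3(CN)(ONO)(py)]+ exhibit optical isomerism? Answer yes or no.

The distinct arrangements are (4 in all): PPh3 mer (3 arrangements); PPh3 fac (chiral).
One of these lacks any improper symmetry element and so occurs as an enantiomeric pair, giving 4 + 1 = 5 stereoisomers in total.

yes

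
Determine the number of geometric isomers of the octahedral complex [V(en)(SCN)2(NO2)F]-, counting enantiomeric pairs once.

4

Each en is bidentate and must span two cis positions.
The distinct arrangements are (4 in all): SCN cis (3 arrangements, 2 chiral); SCN trans.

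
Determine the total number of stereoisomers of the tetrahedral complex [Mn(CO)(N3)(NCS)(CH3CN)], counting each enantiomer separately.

All four vertices of a tetrahedron are equivalent and mutually adjacent, so cis/trans isomerism cannot arise.
Only one geometric arrangement is possible; it has no improper symmetry element, so it exists as a pair of enantiomers (2 stereoisomers).

2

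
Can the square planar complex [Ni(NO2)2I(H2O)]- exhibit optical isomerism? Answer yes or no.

no

A square has two trans pairs of vertices; adjacent vertices are cis.
There are 2 geometric isomers: NO2 cis; NO2 trans.
Each arrangement has an internal mirror plane or centre of symmetry, so none is chiral.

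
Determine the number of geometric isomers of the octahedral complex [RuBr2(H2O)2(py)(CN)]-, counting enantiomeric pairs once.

6

In an octahedral complex each vertex has one trans partner and four cis neighbours.
There are 6 geometric isomers: Br trans, H2O cis; Br trans, H2O trans; Br cis, H2O cis (3 arrangements, 2 chiral); Br cis, H2O trans.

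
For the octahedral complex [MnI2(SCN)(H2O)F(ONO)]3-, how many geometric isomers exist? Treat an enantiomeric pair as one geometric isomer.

An octahedron has six vertices in three trans pairs; every non-trans pair is cis.
Systematic enumeration (placing each ligand type in turn and discarding arrangements equivalent by rotation or reflection) gives 9 geometric isomers.

9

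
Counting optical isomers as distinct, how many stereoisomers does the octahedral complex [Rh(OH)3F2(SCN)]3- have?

3

An octahedron has six vertices in three trans pairs; every non-trans pair is cis.
Working through the distinct placements yields 3 geometric isomers: OH mer, F trans; OH fac, F cis; OH mer, F cis.
Each arrangement has an internal mirror plane or centre of symmetry, so none is chiral.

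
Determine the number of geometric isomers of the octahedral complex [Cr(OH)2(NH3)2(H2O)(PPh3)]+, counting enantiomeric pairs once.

6

The distinct arrangements are (6 in all): OH cis, NH3 cis (3 arrangements, 2 chiral); OH trans, NH3 cis; OH cis, NH3 trans; OH trans, NH3 trans.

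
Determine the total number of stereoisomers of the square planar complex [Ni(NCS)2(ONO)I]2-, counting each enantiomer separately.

2

In a square planar complex each vertex has one trans partner and two cis neighbours.
Systematic placement gives 2 geometric isomers: NCS cis; NCS trans.
Each arrangement has an internal mirror plane or centre of symmetry, so none is chiral.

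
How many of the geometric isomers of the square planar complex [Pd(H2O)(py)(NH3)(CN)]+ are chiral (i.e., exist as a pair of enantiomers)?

A square has two trans pairs of vertices; adjacent vertices are cis.
Working through the distinct placements yields 3 geometric isomers: (CN/NH3 trans, H2O/py trans); (CN/py trans, H2O/NH3 trans); (CN/H2O trans, NH3/py trans).
Each arrangement has an internal mirror plane or centre of symmetry, so none is chiral.

0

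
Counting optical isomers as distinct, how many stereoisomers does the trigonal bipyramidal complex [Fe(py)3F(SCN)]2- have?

4

In a trigonal bipyramid the two axial positions differ from the three equatorial ones.
Working through the distinct placements yields 4 geometric isomers: F axial, SCN axial; F axial, SCN equatorial; F equatorial, SCN axial; F equatorial, SCN equatorial.
Each arrangement has an internal mirror plane or centre of symmetry, so none is chiral.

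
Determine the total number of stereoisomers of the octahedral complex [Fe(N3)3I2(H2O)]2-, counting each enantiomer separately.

The six octahedral sites form three mutually perpendicular trans pairs.
Systematic placement gives 3 geometric isomers: N3 mer, I cis; N3 mer, I trans; N3 fac, I cis.
Each arrangement has an internal mirror plane or centre of symmetry, so none is chiral.

3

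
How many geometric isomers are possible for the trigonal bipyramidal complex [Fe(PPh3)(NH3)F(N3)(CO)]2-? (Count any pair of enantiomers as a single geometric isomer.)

10

In a trigonal bipyramid the two axial positions differ from the three equatorial ones.
Exhaustive case analysis gives 10 geometric isomers.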